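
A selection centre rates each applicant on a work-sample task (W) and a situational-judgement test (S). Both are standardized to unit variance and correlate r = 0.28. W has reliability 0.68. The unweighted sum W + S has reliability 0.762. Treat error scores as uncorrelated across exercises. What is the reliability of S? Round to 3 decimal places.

0.711

Var(W+S) = 2 + 2·0.28 = 2.560.
True-score variance = ρ_W + ρ_S + 2·0.28, so 0.762 = (0.68 + ρ_S + 0.56) / 2.560.
ρ_S = 0.762·2.560 − 0.68 − 0.56 = 0.711.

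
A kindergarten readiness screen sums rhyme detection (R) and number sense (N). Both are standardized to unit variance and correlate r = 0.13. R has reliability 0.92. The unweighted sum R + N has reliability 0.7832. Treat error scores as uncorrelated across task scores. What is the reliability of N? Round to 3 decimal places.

0.590

Var(R+N) = 2 + 2·0.13 = 2.260.
True-score variance = ρ_R + ρ_N + 2·0.13, so 0.7832 = (0.92 + ρ_N + 0.26) / 2.260.
ρ_N = 0.7832·2.260 − 0.92 − 0.26 = 0.590.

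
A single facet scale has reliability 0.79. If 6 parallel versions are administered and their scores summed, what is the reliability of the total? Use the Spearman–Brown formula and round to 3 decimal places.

0.958

ρ_k = kρ / (1 + (k−1)ρ) = 6·0.79 / (1 + 5·0.79) = 4.740 / 4.950 = 0.958.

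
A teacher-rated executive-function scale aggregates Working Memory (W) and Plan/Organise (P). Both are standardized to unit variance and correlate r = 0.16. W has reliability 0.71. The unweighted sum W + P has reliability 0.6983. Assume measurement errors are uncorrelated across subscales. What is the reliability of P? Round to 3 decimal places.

0.590

Var(W+P) = 2 + 2·0.16 = 2.320.
True-score variance = ρ_W + ρ_P + 2·0.16, so 0.6983 = (0.71 + ρ_P + 0.32) / 2.320.
ρ_P = 0.6983·2.320 − 0.71 − 0.32 = 0.590.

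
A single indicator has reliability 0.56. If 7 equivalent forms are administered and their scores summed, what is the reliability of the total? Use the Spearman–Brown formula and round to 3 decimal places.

0.899

ρ_k = kρ / (1 + (k−1)ρ) = 7·0.56 / (1 + 6·0.56) = 3.920 / 4.360 = 0.899.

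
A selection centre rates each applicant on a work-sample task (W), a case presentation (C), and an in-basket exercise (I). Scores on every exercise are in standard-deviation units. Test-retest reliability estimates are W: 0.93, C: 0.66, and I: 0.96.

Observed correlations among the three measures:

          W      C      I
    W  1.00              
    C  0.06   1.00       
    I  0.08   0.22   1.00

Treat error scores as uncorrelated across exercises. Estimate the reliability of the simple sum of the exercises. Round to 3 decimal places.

Var(W+C+I) = 3 + 2·[0.06 + 0.08 + 0.22] = 3 + 0.72 = 3.72.
Under uncorrelated errors the observed covariances equal the true-score covariances, so only the own-variance terms attenuate.
True-score variance = [0.93 + 0.66 + 0.96] + 0.72 = 2.55 + 0.72 = 3.27.
Reliability = 3.27 / 3.72 = 0.879.

0.879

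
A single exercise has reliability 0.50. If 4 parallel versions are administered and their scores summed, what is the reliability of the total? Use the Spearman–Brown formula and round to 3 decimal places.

0.800

ρ_k = kρ / (1 + (k−1)ρ) = 4·0.50 / (1 + 3·0.50) = 2.000 / 2.500 = 0.800.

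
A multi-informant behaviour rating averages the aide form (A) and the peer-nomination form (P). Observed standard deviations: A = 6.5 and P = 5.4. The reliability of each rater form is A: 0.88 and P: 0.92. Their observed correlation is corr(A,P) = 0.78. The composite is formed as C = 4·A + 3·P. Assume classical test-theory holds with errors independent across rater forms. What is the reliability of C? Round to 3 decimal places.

0.936

Var(C) = 4²·6.5² + 3²·5.4² + 2·[12·6.5·5.4·0.78] = 938.44 + 657.072 = 1595.51.
With uncorrelated errors the cross-covariances are all true-score covariance, so they carry over unchanged; only the diagonal terms shrink to ρᵢσᵢ².
True-score variance = [4²·6.5²·0.88 + 3²·5.4²·0.92] + 657.072 = 836.325 + 657.072 = 1493.4.
Reliability = 1493.4 / 1595.51 = 0.936.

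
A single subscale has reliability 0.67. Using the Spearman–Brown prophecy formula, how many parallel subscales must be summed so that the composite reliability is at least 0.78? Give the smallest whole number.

k ≥ ρ*(1−ρ₁)/(ρ₁(1−ρ*)) = 0.78·0.33 / (0.67·0.22) = 1.746.
Smallest integer k = 2.

2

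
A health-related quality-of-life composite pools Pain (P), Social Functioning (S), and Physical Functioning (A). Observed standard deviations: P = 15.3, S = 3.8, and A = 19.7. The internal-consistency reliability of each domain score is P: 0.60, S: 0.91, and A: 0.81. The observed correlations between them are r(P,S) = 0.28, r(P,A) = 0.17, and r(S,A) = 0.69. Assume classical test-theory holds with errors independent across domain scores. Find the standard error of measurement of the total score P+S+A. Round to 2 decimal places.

Var(total) = 636.62 + 238.345 = 874.965.
True-score variance = 467.947 + 238.345 = 706.292, so reliability = 0.8072.
Error variance = 874.965 − 706.292 = 168.673; SEM = √168.673 = 12.99.

12.99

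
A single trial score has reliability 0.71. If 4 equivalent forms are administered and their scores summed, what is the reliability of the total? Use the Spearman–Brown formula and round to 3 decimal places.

0.907

ρ_k = kρ / (1 + (k−1)ρ) = 4·0.71 / (1 + 3·0.71) = 2.840 / 3.130 = 0.907.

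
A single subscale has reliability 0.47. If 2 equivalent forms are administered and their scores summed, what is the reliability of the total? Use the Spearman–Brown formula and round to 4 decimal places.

0.6395

ρ_k = kρ / (1 + (k−1)ρ) = 2·0.47 / (1 + 1·0.47) = 0.940 / 1.470 = 0.6395.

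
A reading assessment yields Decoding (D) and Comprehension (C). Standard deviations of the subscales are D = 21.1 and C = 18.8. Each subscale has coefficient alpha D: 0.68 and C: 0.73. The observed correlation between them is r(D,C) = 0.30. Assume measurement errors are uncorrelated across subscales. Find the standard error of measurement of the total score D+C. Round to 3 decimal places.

15.424

Var(total) = 798.65 + 238.008 = 1036.66.
True-score variance = 560.754 + 238.008 = 798.762, so reliability = 0.7705.
Error variance = 1036.66 − 798.762 = 237.896; SEM = √237.896 = 15.424.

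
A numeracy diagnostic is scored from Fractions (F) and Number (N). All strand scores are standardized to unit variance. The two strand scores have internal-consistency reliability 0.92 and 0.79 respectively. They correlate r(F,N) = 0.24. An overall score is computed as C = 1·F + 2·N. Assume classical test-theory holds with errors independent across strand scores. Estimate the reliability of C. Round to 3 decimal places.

0.846

Var(C) = 1 + 2² + 2·[2·0.24] = 5 + 0.96 = 5.96.
Under uncorrelated errors the observed covariances equal the true-score covariances, so only the own-variance terms attenuate.
True-score variance = [0.92 + 2²·0.79] + 0.96 = 4.08 + 0.96 = 5.04.
Reliability = 5.04 / 5.96 = 0.846.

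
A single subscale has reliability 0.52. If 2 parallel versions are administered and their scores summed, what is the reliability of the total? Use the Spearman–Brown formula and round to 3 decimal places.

0.684

ρ_k = kρ / (1 + (k−1)ρ) = 2·0.52 / (1 + 1·0.52) = 1.040 / 1.520 = 0.684.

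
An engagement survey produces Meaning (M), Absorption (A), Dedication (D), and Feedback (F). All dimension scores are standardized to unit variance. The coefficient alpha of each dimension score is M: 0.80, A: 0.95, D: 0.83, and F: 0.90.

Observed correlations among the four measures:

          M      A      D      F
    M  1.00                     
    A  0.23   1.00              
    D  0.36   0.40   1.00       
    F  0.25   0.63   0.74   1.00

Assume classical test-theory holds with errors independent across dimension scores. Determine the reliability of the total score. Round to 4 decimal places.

0.9436

Var(M+A+D+F) = 4 + 2·[0.23 + 0.36 + 0.25 + 0.40 + 0.63 + 0.74] = 4 + 5.22 = 9.22.
Because errors are independent across components, Cov(Tᵢ,Tⱼ) = Cov(Xᵢ,Xⱼ); the off-diagonal part of the true-score variance is the same as above.
True-score variance = [0.80 + 0.95 + 0.83 + 0.90] + 5.22 = 3.48 + 5.22 = 8.7.
Reliability = 8.7 / 9.22 = 0.9436.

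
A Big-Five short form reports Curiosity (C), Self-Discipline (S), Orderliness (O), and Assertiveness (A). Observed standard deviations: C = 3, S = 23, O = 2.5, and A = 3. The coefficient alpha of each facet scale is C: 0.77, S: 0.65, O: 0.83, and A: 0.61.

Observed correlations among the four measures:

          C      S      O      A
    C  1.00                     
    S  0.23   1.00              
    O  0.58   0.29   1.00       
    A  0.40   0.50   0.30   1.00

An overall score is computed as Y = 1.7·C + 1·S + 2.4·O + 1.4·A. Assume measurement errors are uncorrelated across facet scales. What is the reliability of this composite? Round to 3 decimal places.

Var(Y) = 1.7²·3² + 23² + 2.4²·2.5² + 1.4²·3² + 2·[1.7·3·23·0.23 + 4.08·3·2.5·0.58 + 2.38·3·3·0.40 + 2.4·23·2.5·0.29 + 1.4·23·3·0.50 + 3.36·2.5·3·0.30] = 608.65 + 298.35 = 907.
Under uncorrelated errors the observed covariances equal the true-score covariances, so only the own-variance terms attenuate.
True-score variance = [1.7²·3²·0.77 + 23²·0.65 + 2.4²·2.5²·0.83 + 1.4²·3²·0.61] + 298.35 = 404.518 + 298.35 = 702.868.
Reliability = 702.868 / 907 = 0.775.

0.775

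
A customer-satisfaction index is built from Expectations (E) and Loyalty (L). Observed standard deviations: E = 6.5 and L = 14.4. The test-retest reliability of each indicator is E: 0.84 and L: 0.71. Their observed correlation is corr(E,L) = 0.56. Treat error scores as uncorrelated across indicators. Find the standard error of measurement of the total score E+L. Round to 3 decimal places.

Var(total) = 249.61 + 104.832 = 354.442.
True-score variance = 182.716 + 104.832 = 287.548, so reliability = 0.8113.
Error variance = 354.442 − 287.548 = 66.8944; SEM = √66.8944 = 8.179.

8.179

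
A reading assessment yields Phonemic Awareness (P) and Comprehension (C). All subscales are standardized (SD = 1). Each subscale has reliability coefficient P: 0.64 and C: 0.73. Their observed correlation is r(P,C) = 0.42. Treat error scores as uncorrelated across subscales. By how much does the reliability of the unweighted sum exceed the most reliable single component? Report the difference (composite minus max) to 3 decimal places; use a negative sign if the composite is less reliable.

0.048

Var(sum) = 2 + 0.84 = 2.84; true-score variance = 1.37 + 0.84 = 2.21; composite reliability = 0.7782.
Max component reliability = 0.7300.
Difference = 0.7782 − 0.7300 = 0.048.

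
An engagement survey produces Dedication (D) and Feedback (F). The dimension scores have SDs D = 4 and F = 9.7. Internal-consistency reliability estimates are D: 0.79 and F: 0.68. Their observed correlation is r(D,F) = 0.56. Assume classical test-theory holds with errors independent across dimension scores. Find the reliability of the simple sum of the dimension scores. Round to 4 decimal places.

Var(D+F) = 4² + 9.7² + 2·[4·9.7·0.56] = 110.09 + 43.456 = 153.546.
With uncorrelated errors the cross-covariances are all true-score covariance, so they carry over unchanged; only the diagonal terms shrink to ρᵢσᵢ².
True-score variance = [4²·0.79 + 9.7²·0.68] + 43.456 = 76.6212 + 43.456 = 120.077.
Reliability = 120.077 / 153.546 = 0.7820.

0.7820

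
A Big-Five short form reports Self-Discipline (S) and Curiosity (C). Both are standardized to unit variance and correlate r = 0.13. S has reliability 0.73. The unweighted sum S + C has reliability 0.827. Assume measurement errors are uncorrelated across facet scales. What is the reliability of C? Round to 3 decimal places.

Var(S+C) = 2 + 2·0.13 = 2.260.
True-score variance = ρ_S + ρ_C + 2·0.13, so 0.827 = (0.73 + ρ_C + 0.26) / 2.260.
ρ_C = 0.827·2.260 − 0.73 − 0.26 = 0.879.

0.879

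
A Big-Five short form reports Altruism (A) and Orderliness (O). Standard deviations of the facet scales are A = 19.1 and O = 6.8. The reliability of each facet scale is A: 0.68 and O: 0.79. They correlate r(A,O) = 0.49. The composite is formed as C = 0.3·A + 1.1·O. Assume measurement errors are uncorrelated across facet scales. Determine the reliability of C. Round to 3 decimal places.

Var(C) = 0.3²·19.1² + 1.1²·6.8² + 2·[0.33·19.1·6.8·0.49] = 88.7833 + 42.0032 = 130.786.
With uncorrelated errors the cross-covariances are all true-score covariance, so they carry over unchanged; only the diagonal terms shrink to ρᵢσᵢ².
True-score variance = [0.3²·19.1²·0.68 + 1.1²·6.8²·0.79] + 42.0032 = 66.5272 + 42.0032 = 108.53.
Reliability = 108.53 / 130.786 = 0.830.

0.830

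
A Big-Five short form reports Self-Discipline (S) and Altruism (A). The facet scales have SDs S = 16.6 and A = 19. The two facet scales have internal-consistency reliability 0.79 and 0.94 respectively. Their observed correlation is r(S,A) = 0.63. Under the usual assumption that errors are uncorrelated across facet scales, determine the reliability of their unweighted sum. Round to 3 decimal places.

Var(S+A) = 16.6² + 19² + 2·[16.6·19·0.63] = 636.56 + 397.404 = 1033.96.
With uncorrelated errors the cross-covariances are all true-score covariance, so they carry over unchanged; only the diagonal terms shrink to ρᵢσᵢ².
True-score variance = [16.6²·0.79 + 19²·0.94] + 397.404 = 557.032 + 397.404 = 954.436.
Reliability = 954.436 / 1033.96 = 0.923.

0.923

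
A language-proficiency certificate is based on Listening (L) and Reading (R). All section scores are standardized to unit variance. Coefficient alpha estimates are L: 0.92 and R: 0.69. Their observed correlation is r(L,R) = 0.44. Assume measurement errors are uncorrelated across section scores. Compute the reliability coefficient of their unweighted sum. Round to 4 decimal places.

0.8646

Var(L+R) = 2 + 2·[0.44] = 2 + 0.88 = 2.88.
Because errors are independent across components, Cov(Tᵢ,Tⱼ) = Cov(Xᵢ,Xⱼ); the off-diagonal part of the true-score variance is the same as above.
True-score variance = [0.92 + 0.69] + 0.88 = 1.61 + 0.88 = 2.49.
Reliability = 2.49 / 2.88 = 0.8646.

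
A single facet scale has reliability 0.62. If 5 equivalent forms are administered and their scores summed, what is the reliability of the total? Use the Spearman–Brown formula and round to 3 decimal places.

ρ_k = kρ / (1 + (k−1)ρ) = 5·0.62 / (1 + 4·0.62) = 3.100 / 3.480 = 0.891.

0.891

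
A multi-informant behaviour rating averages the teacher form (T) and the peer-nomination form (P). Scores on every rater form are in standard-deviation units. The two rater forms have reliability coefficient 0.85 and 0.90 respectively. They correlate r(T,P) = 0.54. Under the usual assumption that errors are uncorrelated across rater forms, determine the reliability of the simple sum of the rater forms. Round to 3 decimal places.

Var(T+P) = 2 + 2·[0.54] = 2 + 1.08 = 3.08.
With uncorrelated errors the cross-covariances are all true-score covariance, so they carry over unchanged; only the diagonal terms shrink to ρᵢσᵢ².
True-score variance = [0.85 + 0.90] + 1.08 = 1.75 + 1.08 = 2.83.
Reliability = 2.83 / 3.08 = 0.919.

0.919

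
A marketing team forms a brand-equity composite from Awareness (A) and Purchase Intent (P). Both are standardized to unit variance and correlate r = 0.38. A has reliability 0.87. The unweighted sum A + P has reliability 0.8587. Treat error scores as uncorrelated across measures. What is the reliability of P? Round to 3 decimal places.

0.740

Var(A+P) = 2 + 2·0.38 = 2.760.
True-score variance = ρ_A + ρ_P + 2·0.38, so 0.8587 = (0.87 + ρ_P + 0.76) / 2.760.
ρ_P = 0.8587·2.760 − 0.87 − 0.76 = 0.740.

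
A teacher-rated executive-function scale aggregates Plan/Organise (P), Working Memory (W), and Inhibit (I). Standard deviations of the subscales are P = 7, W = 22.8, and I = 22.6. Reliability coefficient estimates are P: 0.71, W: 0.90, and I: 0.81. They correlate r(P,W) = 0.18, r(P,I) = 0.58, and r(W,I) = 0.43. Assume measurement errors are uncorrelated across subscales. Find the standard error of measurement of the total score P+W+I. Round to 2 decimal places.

12.78

Var(total) = 1079.6 + 684.109 = 1763.71.
True-score variance = 916.362 + 684.109 = 1600.47, so reliability = 0.9074.
Error variance = 1763.71 − 1600.47 = 163.238; SEM = √163.238 = 12.78.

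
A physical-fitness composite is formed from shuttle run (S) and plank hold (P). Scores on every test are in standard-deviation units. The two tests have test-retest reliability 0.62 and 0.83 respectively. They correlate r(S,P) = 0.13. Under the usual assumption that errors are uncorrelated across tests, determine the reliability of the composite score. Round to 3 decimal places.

Var(S+P) = 2 + 2·[0.13] = 2 + 0.26 = 2.26.
With uncorrelated errors the cross-covariances are all true-score covariance, so they carry over unchanged; only the diagonal terms shrink to ρᵢσᵢ².
True-score variance = [0.62 + 0.83] + 0.26 = 1.45 + 0.26 = 1.71.
Reliability = 1.71 / 2.26 = 0.757.

0.757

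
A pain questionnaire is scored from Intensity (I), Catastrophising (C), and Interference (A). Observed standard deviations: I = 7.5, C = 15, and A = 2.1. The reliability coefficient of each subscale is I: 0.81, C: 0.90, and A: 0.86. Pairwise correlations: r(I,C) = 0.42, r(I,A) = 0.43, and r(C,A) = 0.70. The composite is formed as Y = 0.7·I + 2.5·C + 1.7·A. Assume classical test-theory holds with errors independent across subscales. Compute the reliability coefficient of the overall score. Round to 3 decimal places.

0.919

Var(Y) = 0.7²·7.5² + 2.5²·15² + 1.7²·2.1² + 2·[1.75·7.5·15·0.42 + 1.19·7.5·2.1·0.43 + 4.25·15·2.1·0.70] = 1446.56 + 368.919 = 1815.48.
With uncorrelated errors the cross-covariances are all true-score covariance, so they carry over unchanged; only the diagonal terms shrink to ρᵢσᵢ².
True-score variance = [0.7²·7.5²·0.81 + 2.5²·15²·0.90 + 1.7²·2.1²·0.86] + 368.919 = 1298.91 + 368.919 = 1667.83.
Reliability = 1667.83 / 1815.48 = 0.919.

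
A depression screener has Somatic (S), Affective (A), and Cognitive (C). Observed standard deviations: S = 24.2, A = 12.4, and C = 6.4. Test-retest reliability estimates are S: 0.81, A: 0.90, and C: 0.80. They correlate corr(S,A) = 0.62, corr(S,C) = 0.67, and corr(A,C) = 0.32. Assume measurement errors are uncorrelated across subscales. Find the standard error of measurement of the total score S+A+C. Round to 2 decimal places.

Var(total) = 780.36 + 630.429 = 1410.79.
True-score variance = 645.52 + 630.429 = 1275.95, so reliability = 0.9044.
Error variance = 1410.79 − 1275.95 = 134.84; SEM = √134.84 = 11.61.

11.61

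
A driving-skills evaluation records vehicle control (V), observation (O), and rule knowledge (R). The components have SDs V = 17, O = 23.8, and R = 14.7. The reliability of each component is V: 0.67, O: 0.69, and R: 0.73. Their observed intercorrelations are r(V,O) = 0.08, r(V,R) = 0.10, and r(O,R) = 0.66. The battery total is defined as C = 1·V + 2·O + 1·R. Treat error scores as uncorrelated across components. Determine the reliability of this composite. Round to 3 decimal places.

Var(C) = 17² + 2²·23.8² + 14.7² + 2·[2·17·23.8·0.08 + 17·14.7·0.10 + 2·23.8·14.7·0.66] = 2770.85 + 1103.08 = 3873.93.
Because errors are independent across components, Cov(Tᵢ,Tⱼ) = Cov(Xᵢ,Xⱼ); the off-diagonal part of the true-score variance is the same as above.
True-score variance = [17²·0.67 + 2²·23.8²·0.69 + 14.7²·0.73] + 1103.08 = 1914.75 + 1103.08 = 3017.83.
Reliability = 3017.83 / 3873.93 = 0.779.

0.779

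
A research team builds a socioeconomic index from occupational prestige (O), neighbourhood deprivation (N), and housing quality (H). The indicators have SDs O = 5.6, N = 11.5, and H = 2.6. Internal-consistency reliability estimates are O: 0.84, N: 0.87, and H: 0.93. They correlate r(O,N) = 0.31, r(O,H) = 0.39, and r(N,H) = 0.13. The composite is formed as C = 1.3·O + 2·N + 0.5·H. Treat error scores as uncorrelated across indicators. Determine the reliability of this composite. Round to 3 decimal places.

0.890

Var(C) = 1.3²·5.6² + 2²·11.5² + 0.5²·2.6² + 2·[2.6·5.6·11.5·0.31 + 0.65·5.6·2.6·0.39 + 11.5·2.6·0.13] = 583.688 + 118.969 = 702.657.
With uncorrelated errors the cross-covariances are all true-score covariance, so they carry over unchanged; only the diagonal terms shrink to ρᵢσᵢ².
True-score variance = [1.3²·5.6²·0.84 + 2²·11.5²·0.87 + 0.5²·2.6²·0.93] + 118.969 = 506.32 + 118.969 = 625.289.
Reliability = 625.289 / 702.657 = 0.890.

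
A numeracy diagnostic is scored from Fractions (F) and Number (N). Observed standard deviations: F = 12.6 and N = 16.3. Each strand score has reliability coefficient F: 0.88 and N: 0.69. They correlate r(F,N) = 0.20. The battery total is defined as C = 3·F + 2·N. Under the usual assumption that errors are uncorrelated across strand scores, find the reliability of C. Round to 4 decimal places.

Var(C) = 3²·12.6² + 2²·16.3² + 2·[6·12.6·16.3·0.20] = 2491.6 + 492.912 = 2984.51.
Because errors are independent across components, Cov(Tᵢ,Tⱼ) = Cov(Xᵢ,Xⱼ); the off-diagonal part of the true-score variance is the same as above.
True-score variance = [3²·12.6²·0.88 + 2²·16.3²·0.69] + 492.912 = 1990.68 + 492.912 = 2483.6.
Reliability = 2483.6 / 2984.51 = 0.8322.

0.8322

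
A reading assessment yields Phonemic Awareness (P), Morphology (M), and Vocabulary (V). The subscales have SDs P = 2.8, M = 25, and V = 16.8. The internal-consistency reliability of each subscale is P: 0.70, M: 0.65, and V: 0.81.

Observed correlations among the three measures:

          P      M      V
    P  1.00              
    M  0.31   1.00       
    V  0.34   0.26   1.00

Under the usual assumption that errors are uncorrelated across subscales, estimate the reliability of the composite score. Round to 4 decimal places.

Var(P+M+V) = 2.8² + 25² + 16.8² + 2·[2.8·25·0.31 + 2.8·16.8·0.34 + 25·16.8·0.26] = 915.08 + 293.787 = 1208.87.
Because errors are independent across components, Cov(Tᵢ,Tⱼ) = Cov(Xᵢ,Xⱼ); the off-diagonal part of the true-score variance is the same as above.
True-score variance = [2.8²·0.70 + 25²·0.65 + 16.8²·0.81] + 293.787 = 640.352 + 293.787 = 934.14.
Reliability = 934.14 / 1208.87 = 0.7727.

0.7727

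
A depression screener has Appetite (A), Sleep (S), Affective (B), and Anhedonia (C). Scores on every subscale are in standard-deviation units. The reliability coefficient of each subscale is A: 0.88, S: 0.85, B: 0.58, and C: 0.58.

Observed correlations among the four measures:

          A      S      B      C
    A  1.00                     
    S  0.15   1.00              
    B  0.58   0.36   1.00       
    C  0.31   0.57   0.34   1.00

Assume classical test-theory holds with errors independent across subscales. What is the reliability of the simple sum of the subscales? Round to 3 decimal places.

Var(A+S+B+C) = 4 + 2·[0.15 + 0.58 + 0.31 + 0.36 + 0.57 + 0.34] = 4 + 4.62 = 8.62.
With uncorrelated errors the cross-covariances are all true-score covariance, so they carry over unchanged; only the diagonal terms shrink to ρᵢσᵢ².
True-score variance = [0.88 + 0.85 + 0.58 + 0.58] + 4.62 = 2.89 + 4.62 = 7.51.
Reliability = 7.51 / 8.62 = 0.871.

0.871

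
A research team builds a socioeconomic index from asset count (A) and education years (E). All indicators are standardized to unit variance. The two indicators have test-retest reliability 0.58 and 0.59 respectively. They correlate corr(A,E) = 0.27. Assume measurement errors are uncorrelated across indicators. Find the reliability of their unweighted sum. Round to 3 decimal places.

Var(A+E) = 2 + 2·[0.27] = 2 + 0.54 = 2.54.
Because errors are independent across components, Cov(Tᵢ,Tⱼ) = Cov(Xᵢ,Xⱼ); the off-diagonal part of the true-score variance is the same as above.
True-score variance = [0.58 + 0.59] + 0.54 = 1.17 + 0.54 = 1.71.
Reliability = 1.71 / 2.54 = 0.673.

0.673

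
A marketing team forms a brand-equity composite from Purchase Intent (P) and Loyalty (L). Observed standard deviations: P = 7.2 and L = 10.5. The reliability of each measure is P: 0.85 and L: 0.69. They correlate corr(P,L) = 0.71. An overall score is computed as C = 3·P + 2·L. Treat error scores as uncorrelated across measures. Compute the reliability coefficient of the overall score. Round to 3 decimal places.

Var(C) = 3²·7.2² + 2²·10.5² + 2·[6·7.2·10.5·0.71] = 907.56 + 644.112 = 1551.67.
Because errors are independent across components, Cov(Tᵢ,Tⱼ) = Cov(Xᵢ,Xⱼ); the off-diagonal part of the true-score variance is the same as above.
True-score variance = [3²·7.2²·0.85 + 2²·10.5²·0.69] + 644.112 = 700.866 + 644.112 = 1344.98.
Reliability = 1344.98 / 1551.67 = 0.867.

0.867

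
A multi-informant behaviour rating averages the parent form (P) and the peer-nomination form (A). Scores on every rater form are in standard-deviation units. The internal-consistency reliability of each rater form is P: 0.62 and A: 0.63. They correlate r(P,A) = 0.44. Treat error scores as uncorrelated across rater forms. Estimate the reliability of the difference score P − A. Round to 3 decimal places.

Var(P−A) = 1 + 1 − 2·0.44 = 2 − 0.88 = 1.12.
Under uncorrelated errors the observed covariances equal the true-score covariances, so only the own-variance terms attenuate.
True-score variance = [0.62 + 0.63] − 0.88 = 1.25 − 0.88 = 0.37.
Reliability = 0.37 / 1.12 = 0.330.

0.330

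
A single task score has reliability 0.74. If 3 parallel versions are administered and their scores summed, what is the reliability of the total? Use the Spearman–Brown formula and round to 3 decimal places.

ρ_k = kρ / (1 + (k−1)ρ) = 3·0.74 / (1 + 2·0.74) = 2.220 / 2.480 = 0.895.

0.895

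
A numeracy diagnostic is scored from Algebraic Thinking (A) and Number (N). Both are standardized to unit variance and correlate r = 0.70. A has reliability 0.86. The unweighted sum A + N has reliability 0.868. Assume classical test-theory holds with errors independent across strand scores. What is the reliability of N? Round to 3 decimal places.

0.691

Var(A+N) = 2 + 2·0.70 = 3.400.
True-score variance = ρ_A + ρ_N + 2·0.70, so 0.868 = (0.86 + ρ_N + 1.40) / 3.400.
ρ_N = 0.868·3.400 − 0.86 − 1.40 = 0.691.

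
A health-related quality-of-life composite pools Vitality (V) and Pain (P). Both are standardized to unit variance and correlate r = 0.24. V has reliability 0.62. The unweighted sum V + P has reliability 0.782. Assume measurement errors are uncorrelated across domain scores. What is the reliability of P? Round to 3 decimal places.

Var(V+P) = 2 + 2·0.24 = 2.480.
True-score variance = ρ_V + ρ_P + 2·0.24, so 0.782 = (0.62 + ρ_P + 0.48) / 2.480.
ρ_P = 0.782·2.480 − 0.62 − 0.48 = 0.839.

0.839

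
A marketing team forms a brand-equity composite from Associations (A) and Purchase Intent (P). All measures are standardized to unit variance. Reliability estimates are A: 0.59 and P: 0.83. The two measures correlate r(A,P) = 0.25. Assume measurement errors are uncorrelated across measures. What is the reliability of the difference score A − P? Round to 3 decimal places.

0.613

Var(A−P) = 1 + 1 − 2·0.25 = 2 − 0.5 = 1.5.
Under uncorrelated errors the observed covariances equal the true-score covariances, so only the own-variance terms attenuate.
True-score variance = [0.59 + 0.83] − 0.5 = 1.42 − 0.5 = 0.92.
Reliability = 0.92 / 1.5 = 0.613.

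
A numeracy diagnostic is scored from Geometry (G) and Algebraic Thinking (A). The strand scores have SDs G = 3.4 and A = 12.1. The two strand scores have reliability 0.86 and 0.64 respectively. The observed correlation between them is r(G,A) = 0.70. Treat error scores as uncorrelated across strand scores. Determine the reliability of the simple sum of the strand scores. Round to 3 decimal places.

0.748

Var(G+A) = 3.4² + 12.1² + 2·[3.4·12.1·0.70] = 157.97 + 57.596 = 215.566.
With uncorrelated errors the cross-covariances are all true-score covariance, so they carry over unchanged; only the diagonal terms shrink to ρᵢσᵢ².
True-score variance = [3.4²·0.86 + 12.1²·0.64] + 57.596 = 103.644 + 57.596 = 161.24.
Reliability = 161.24 / 215.566 = 0.748.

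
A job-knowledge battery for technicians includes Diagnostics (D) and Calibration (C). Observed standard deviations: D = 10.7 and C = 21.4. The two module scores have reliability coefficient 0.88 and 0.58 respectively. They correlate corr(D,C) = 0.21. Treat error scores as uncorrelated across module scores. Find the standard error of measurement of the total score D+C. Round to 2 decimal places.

14.36

Var(total) = 572.45 + 96.1716 = 668.622.
True-score variance = 366.368 + 96.1716 = 462.54, so reliability = 0.6918.
Error variance = 668.622 − 462.54 = 206.082; SEM = √206.082 = 14.36.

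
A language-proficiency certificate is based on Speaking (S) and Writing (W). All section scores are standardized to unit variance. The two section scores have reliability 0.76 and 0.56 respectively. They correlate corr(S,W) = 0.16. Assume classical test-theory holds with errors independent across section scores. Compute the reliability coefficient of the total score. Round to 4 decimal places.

Var(S+W) = 2 + 2·[0.16] = 2 + 0.32 = 2.32.
Under uncorrelated errors the observed covariances equal the true-score covariances, so only the own-variance terms attenuate.
True-score variance = [0.76 + 0.56] + 0.32 = 1.32 + 0.32 = 1.64.
Reliability = 1.64 / 2.32 = 0.7069.

0.7069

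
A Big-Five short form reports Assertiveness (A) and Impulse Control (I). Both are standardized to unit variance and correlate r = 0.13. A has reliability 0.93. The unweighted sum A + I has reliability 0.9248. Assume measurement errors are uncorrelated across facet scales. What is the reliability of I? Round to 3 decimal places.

Var(A+I) = 2 + 2·0.13 = 2.260.
True-score variance = ρ_A + ρ_I + 2·0.13, so 0.9248 = (0.93 + ρ_I + 0.26) / 2.260.
ρ_I = 0.9248·2.260 − 0.93 − 0.26 = 0.900.

0.900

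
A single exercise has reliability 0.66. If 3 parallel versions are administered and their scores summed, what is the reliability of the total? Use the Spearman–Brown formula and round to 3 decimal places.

0.853

ρ_k = kρ / (1 + (k−1)ρ) = 3·0.66 / (1 + 2·0.66) = 1.980 / 2.320 = 0.853.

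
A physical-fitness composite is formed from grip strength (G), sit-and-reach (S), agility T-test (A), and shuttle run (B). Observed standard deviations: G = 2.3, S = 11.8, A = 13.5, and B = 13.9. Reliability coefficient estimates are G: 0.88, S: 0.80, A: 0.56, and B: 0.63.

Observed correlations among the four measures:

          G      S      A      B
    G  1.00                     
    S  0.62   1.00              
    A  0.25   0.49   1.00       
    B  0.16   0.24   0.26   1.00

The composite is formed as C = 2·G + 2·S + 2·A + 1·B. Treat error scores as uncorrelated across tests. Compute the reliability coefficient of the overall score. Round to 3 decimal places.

Var(C) = 2²·2.3² + 2²·11.8² + 2²·13.5² + 13.9² + 2·[4·2.3·11.8·0.62 + 4·2.3·13.5·0.25 + 2·2.3·13.9·0.16 + 4·11.8·13.5·0.49 + 2·11.8·13.9·0.24 + 2·13.5·13.9·0.26] = 1500.33 + 1194.25 = 2694.58.
With uncorrelated errors the cross-covariances are all true-score covariance, so they carry over unchanged; only the diagonal terms shrink to ρᵢσᵢ².
True-score variance = [2²·2.3²·0.88 + 2²·11.8²·0.80 + 2²·13.5²·0.56 + 13.9²·0.63] + 1194.25 = 994.151 + 1194.25 = 2188.4.
Reliability = 2188.4 / 2694.58 = 0.812.

0.812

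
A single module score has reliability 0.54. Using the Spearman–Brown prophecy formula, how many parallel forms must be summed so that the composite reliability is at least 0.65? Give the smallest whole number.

2

k ≥ ρ*(1−ρ₁)/(ρ₁(1−ρ*)) = 0.65·0.46 / (0.54·0.35) = 1.582.
Smallest integer k = 2.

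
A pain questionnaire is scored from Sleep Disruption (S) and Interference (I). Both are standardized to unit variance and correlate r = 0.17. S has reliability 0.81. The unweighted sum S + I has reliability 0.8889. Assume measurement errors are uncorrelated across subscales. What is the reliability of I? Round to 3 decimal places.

0.930

Var(S+I) = 2 + 2·0.17 = 2.340.
True-score variance = ρ_S + ρ_I + 2·0.17, so 0.8889 = (0.81 + ρ_I + 0.34) / 2.340.
ρ_I = 0.8889·2.340 − 0.81 − 0.34 = 0.930.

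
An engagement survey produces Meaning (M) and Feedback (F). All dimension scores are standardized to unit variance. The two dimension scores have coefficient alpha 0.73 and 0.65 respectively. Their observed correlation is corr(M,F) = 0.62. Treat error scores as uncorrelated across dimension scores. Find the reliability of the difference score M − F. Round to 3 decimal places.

Var(M−F) = 1 + 1 − 2·0.62 = 2 − 1.24 = 0.76.
Under uncorrelated errors the observed covariances equal the true-score covariances, so only the own-variance terms attenuate.
True-score variance = [0.73 + 0.65] − 1.24 = 1.38 − 1.24 = 0.14.
Reliability = 0.14 / 0.76 = 0.184.

0.184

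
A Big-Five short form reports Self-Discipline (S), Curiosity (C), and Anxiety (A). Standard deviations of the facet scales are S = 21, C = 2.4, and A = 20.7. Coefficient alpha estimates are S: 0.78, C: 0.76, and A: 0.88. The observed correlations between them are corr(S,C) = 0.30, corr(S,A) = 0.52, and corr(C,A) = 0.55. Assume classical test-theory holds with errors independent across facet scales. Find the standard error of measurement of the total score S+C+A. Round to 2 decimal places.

Var(total) = 875.25 + 536.976 = 1412.23.
True-score variance = 725.429 + 536.976 = 1262.4, so reliability = 0.8939.
Error variance = 1412.23 − 1262.4 = 149.821; SEM = √149.821 = 12.24.

12.24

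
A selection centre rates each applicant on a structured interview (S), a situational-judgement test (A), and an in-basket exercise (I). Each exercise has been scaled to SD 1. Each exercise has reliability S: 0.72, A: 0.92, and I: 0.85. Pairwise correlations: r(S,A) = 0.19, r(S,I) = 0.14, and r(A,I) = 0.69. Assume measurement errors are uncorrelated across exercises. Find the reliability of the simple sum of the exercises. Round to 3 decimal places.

Var(S+A+I) = 3 + 2·[0.19 + 0.14 + 0.69] = 3 + 2.04 = 5.04.
With uncorrelated errors the cross-covariances are all true-score covariance, so they carry over unchanged; only the diagonal terms shrink to ρᵢσᵢ².
True-score variance = [0.72 + 0.92 + 0.85] + 2.04 = 2.49 + 2.04 = 4.53.
Reliability = 4.53 / 5.04 = 0.899.

0.899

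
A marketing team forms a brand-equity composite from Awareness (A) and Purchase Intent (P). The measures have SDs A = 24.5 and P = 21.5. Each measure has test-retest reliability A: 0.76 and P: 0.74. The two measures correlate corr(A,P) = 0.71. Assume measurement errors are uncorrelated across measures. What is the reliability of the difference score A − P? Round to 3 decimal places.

0.160

Var(A−P) = 24.5² + 21.5² − 2·24.5·21.5·0.71 = 1062.5 − 747.985 = 314.515.
With uncorrelated errors the cross-covariances are all true-score covariance, so they carry over unchanged; only the diagonal terms shrink to ρᵢσᵢ².
True-score variance = [24.5²·0.76 + 21.5²·0.74] − 747.985 = 798.255 − 747.985 = 50.27.
Reliability = 50.27 / 314.515 = 0.160.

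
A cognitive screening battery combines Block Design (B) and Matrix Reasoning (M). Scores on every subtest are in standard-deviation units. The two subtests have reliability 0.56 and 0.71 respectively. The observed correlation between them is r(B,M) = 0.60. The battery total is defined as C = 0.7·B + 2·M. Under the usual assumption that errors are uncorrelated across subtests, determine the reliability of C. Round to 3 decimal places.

Var(C) = 0.7² + 2² + 2·[1.4·0.60] = 4.49 + 1.68 = 6.17.
Under uncorrelated errors the observed covariances equal the true-score covariances, so only the own-variance terms attenuate.
True-score variance = [0.7²·0.56 + 2²·0.71] + 1.68 = 3.1144 + 1.68 = 4.7944.
Reliability = 4.7944 / 6.17 = 0.777.

0.777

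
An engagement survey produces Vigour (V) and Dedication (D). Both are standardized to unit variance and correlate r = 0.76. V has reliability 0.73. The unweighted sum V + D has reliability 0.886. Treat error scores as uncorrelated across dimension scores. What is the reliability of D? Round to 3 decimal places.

0.869

Var(V+D) = 2 + 2·0.76 = 3.520.
True-score variance = ρ_V + ρ_D + 2·0.76, so 0.886 = (0.73 + ρ_D + 1.52) / 3.520.
ρ_D = 0.886·3.520 − 0.73 − 1.52 = 0.869.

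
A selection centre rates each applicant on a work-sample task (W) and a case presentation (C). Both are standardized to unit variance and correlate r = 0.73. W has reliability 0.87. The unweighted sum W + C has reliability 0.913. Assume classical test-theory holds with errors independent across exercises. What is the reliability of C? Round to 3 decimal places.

Var(W+C) = 2 + 2·0.73 = 3.460.
True-score variance = ρ_W + ρ_C + 2·0.73, so 0.913 = (0.87 + ρ_C + 1.46) / 3.460.
ρ_C = 0.913·3.460 − 0.87 − 1.46 = 0.829.

0.829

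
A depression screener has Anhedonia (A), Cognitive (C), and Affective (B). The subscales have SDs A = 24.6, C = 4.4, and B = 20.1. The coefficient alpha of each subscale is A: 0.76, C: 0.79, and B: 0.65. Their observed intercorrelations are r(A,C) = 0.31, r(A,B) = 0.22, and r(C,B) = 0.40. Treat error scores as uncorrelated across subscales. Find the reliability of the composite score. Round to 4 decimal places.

0.7899

Var(A+C+B) = 24.6² + 4.4² + 20.1² + 2·[24.6·4.4·0.31 + 24.6·20.1·0.22 + 4.4·20.1·0.40] = 1028.53 + 355.423 = 1383.95.
Under uncorrelated errors the observed covariances equal the true-score covariances, so only the own-variance terms attenuate.
True-score variance = [24.6²·0.76 + 4.4²·0.79 + 20.1²·0.65] + 355.423 = 737.823 + 355.423 = 1093.25.
Reliability = 1093.25 / 1383.95 = 0.7899.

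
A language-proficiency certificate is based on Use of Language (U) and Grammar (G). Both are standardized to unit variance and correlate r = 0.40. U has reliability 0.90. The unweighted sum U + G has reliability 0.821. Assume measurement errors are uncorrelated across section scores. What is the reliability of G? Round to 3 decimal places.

0.599

Var(U+G) = 2 + 2·0.40 = 2.800.
True-score variance = ρ_U + ρ_G + 2·0.40, so 0.821 = (0.90 + ρ_G + 0.80) / 2.800.
ρ_G = 0.821·2.800 − 0.90 − 0.80 = 0.599.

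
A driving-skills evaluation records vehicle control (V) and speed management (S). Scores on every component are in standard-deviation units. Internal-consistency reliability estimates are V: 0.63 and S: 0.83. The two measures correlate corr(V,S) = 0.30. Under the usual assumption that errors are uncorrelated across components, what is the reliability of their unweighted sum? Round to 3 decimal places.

0.792

Var(V+S) = 2 + 2·[0.30] = 2 + 0.6 = 2.6.
Under uncorrelated errors the observed covariances equal the true-score covariances, so only the own-variance terms attenuate.
True-score variance = [0.63 + 0.83] + 0.6 = 1.46 + 0.6 = 2.06.
Reliability = 2.06 / 2.6 = 0.792.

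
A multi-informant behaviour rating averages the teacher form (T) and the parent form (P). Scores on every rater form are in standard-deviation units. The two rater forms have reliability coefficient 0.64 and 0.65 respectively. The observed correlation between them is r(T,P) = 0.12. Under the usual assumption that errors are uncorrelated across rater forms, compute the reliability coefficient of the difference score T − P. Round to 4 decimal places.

0.5966

Var(T−P) = 1 + 1 − 2·0.12 = 2 − 0.24 = 1.76.
With uncorrelated errors the cross-covariances are all true-score covariance, so they carry over unchanged; only the diagonal terms shrink to ρᵢσᵢ².
True-score variance = [0.64 + 0.65] − 0.24 = 1.29 − 0.24 = 1.05.
Reliability = 1.05 / 1.76 = 0.5966.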